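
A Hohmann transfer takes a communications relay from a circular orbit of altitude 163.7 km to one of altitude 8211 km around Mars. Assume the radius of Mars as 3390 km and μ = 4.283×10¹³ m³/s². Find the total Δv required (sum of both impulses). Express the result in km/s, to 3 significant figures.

r₁ = 3390 + 163.7 = 3553.7 km = 3.5537×10⁶ m.
r₂ = 3390 + 8211 = 11601 km = 1.1601×10⁷ m.
Transfer ellipse a_t = (r₁ + r₂)/2 = 7.577×10⁶ m.
At r₁: circular v_c1 = √(μ/r₁) = 3472 m/s; transfer-periapsis v_p = √[μ(2/r₁ − 1/a_t)] = 4296 m/s.
Δv₁ = v_p − v_c1 = 824.0 m/s.
At r₂: circular v_c2 = √(μ/r₂) = 1921 m/s; transfer-apoapsis v_a = √[μ(2/r₂ − 1/a_t)] = 1316 m/s.
Δv₂ = v_c2 − v_a = 605.6 m/s.
Total Δv = Δv₁ + Δv₂ = 1430 m/s = 1.430 km/s.

Δv_total ≈ 1.43 km/s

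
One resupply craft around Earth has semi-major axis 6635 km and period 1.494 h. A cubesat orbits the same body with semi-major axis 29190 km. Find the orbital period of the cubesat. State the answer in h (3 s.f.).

T₂ ≈ 13.8 h

Kepler's third law: T² ∝ a³, so T₂ = T₁ (a₂/a₁)^(3/2).
a₂/a₁ = 4.399, (a₂/a₁)^(3/2) = 9.228.
T₂ = 1.494 × 9.228 = 13.79 h.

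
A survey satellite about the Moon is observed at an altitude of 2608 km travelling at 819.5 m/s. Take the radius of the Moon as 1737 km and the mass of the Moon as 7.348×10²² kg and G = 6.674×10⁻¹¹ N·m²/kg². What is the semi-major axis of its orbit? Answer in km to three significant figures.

μ = GM = 6.674×10⁻¹¹ × 7.348×10²² = 4.904×10¹² m³/s².
r = 1737 + 2608 = 4345.0 km = 4.345×10⁶ m.
Vis-viva rearranged: 1/a = 2/r − v²/μ = 4.603×10⁻⁷ − 1.369×10⁻⁷ = 3.234×10⁻⁷ m⁻¹.
a = 3.093×10⁶ m = 3092.6 km.

a ≈ 3090 km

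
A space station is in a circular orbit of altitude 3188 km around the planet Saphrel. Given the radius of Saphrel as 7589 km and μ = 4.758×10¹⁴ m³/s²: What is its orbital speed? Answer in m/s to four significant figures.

r = 7589 + 3188 = 10777 km = 1.0777×10⁷ m.
For a circular orbit v = √(μ/r) = √(4.758×10¹⁴ / 1.078×10⁷) = √(4.415×10⁷) = 6645 m/s.

v ≈ 6645 m/s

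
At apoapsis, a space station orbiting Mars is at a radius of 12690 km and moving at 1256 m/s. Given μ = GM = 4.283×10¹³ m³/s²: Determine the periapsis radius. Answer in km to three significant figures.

periapsis radius ≈ 3870 km

r_a = 1.269×10⁷ m.
Specific energy ε = v²/2 − μ/r = -2.586×10⁶ J/kg, so a = −μ/(2ε) = 8.280×10⁶ m.
The apsides satisfy r_p + r_a = 2a, so the periapsis radius is 2a − r_a = 3.870×10⁶ m = 3870.1 km.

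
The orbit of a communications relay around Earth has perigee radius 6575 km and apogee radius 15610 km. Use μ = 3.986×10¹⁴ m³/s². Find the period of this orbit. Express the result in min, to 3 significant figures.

T ≈ 194 min

Semi-major axis a = (r_p + r_a)/2 = (6575.0 + 15610)/2 = 11092 km = 1.109×10⁷ m.
By Kepler's third law T = 2π√(a³/μ) = 2π × 1.850×10³ = 1.163×10⁴ s.
= 193.8 min.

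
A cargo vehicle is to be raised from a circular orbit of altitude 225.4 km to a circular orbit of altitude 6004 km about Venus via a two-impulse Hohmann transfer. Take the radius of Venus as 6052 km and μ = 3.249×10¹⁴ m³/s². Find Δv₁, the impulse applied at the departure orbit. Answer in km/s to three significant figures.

Δv ≈ 1.06 km/s

r₁ = 6052 + 225.4 = 6277.4 km = 6.2774×10⁶ m.
r₂ = 6052 + 6004 = 12056 km = 1.2056×10⁷ m.
Transfer ellipse a_t = (r₁ + r₂)/2 = 9.167×10⁶ m.
At r₁: circular v_c1 = √(μ/r₁) = 7194 m/s; transfer-periapsis v_p = √[μ(2/r₁ − 1/a_t)] = 8250 m/s.
Δv₁ = v_p − v_c1 = 1056 m/s.
= 1.056 km/s.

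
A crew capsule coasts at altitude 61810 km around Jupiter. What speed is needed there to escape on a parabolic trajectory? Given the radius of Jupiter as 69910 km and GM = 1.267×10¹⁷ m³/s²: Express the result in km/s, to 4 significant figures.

v_esc ≈ 43.86 km/s

r = 69910 + 61810 = 131720 km = 1.3172×10⁸ m.
Escape speed v_esc = √(2μ/r) = √(2 × 1.267×10¹⁷ / 1.317×10⁸) = √(1.924×10⁹) = 43860 m/s.
= 43.86 km/s.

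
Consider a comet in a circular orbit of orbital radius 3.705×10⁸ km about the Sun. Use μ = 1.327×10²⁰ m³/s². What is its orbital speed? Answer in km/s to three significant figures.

v ≈ 18.9 km/s

r = 3.705×10⁸ km = 3.705×10¹¹ m.
For a circular orbit v = √(μ/r) = √(1.327×10²⁰ / 3.705×10¹¹) = √(3.582×10⁸) = 18930 m/s.
That is 18.93 km/s.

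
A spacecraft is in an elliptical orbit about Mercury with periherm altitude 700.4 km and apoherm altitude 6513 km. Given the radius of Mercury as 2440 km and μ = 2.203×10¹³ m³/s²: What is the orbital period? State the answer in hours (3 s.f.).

r_p = 2440 + 700.4 = 3140.4 km = 3.1404×10⁶ m.
r_a = 2440 + 6513 = 8953.0 km = 8.9530×10⁶ m.
Semi-major axis a = (r_p + r_a)/2 = (3140.4 + 8953.0)/2 = 6046.7 km = 6.047×10⁶ m.
By Kepler's third law T = 2π√(a³/μ) = 2π × 3.168×10³ = 1.990×10⁴ s.
= 5.529 hours.

T ≈ 5.53 hours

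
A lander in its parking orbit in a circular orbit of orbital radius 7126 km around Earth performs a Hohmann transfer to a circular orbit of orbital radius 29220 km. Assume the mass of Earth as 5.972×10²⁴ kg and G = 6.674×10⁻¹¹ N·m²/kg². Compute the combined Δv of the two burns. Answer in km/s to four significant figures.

Δv_total ≈ 3.385 km/s

μ = GM = 6.674×10⁻¹¹ × 5.972×10²⁴ = 3.986×10¹⁴ m³/s².
r₁ = 7126 km = 7.126×10⁶ m.
r₂ = 29220 km = 2.922×10⁷ m.
Transfer ellipse a_t = (r₁ + r₂)/2 = 1.817×10⁷ m.
At r₁: circular v_c1 = √(μ/r₁) = 7479 m/s; transfer-perigee v_p = √[μ(2/r₁ − 1/a_t)] = 9483 m/s.
Δv₁ = v_p − v_c1 = 2004 m/s.
At r₂: circular v_c2 = √(μ/r₂) = 3693 m/s; transfer-apogee v_a = √[μ(2/r₂ − 1/a_t)] = 2313 m/s.
Δv₂ = v_c2 − v_a = 1381 m/s.
Total Δv = Δv₁ + Δv₂ = 3385 m/s = 3.385 km/s.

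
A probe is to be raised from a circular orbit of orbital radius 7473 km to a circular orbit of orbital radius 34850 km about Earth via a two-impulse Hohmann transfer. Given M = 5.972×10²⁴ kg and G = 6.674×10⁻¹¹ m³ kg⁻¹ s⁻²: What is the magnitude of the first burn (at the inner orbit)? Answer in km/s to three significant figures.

μ = GM = 6.674×10⁻¹¹ × 5.972×10²⁴ = 3.986×10¹⁴ m³/s².
r₁ = 7473 km = 7.473×10⁶ m.
r₂ = 34850 km = 3.485×10⁷ m.
Transfer ellipse a_t = (r₁ + r₂)/2 = 2.116×10⁷ m.
At r₁: circular v_c1 = √(μ/r₁) = 7303 m/s; transfer-perigee v_p = √[μ(2/r₁ − 1/a_t)] = 9372 m/s.
Δv₁ = v_p − v_c1 = 2069 m/s.
= 2.069 km/s.

Δv ≈ 2.07 km/s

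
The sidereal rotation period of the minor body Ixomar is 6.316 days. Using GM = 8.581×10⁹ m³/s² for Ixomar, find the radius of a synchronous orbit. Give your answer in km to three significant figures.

T = 6.316 days = 5.457×10⁵ s.
A synchronous orbit has period T, so by Kepler's third law a = (μT²/4π²)^(1/3).
μT²/4π² = 8.581×10⁹ × (5.457×10⁵)² / 39.48 = 6.473×10¹⁹ m³.
a = 4.015×10⁶ m = 4015.1 km.

r_sync ≈ 4020 km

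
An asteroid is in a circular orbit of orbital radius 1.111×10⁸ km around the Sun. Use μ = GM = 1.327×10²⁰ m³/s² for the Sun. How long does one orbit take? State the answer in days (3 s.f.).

T ≈ 234 days

r = 1.111×10⁸ km = 1.111×10¹¹ m.
Kepler's third law: T = 2π√(r³/μ) = 2π√((1.111×10¹¹)³ / 1.327×10²⁰).
r³/μ = 1.033×10¹³ s², so T = 2π × 3.215×10⁶ = 2.020×10⁷ s.
Converting: 2.020×10⁷ s ÷ 86400 = 233.8 days.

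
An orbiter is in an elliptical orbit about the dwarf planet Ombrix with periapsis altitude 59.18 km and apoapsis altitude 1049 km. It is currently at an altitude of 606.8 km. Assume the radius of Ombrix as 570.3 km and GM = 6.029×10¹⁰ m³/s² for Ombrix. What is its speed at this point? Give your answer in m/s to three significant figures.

r_p = 570.3 + 59.18 = 629.48 km = 6.2948×10⁵ m.
r_a = 570.3 + 1049 = 1619.3 km = 1.6193×10⁶ m.
r = 570.3 + 606.8 = 1177.1 km = 1.177×10⁶ m.
Semi-major axis a = (r_p + r_a)/2 = 1124.4 km = 1.124×10⁶ m.
Vis-viva: v² = μ(2/r − 1/a) = 6.029×10¹⁰ × (1.699×10⁻⁶ − 8.894×10⁻⁷) = 4.882×10⁴ m²/s².
v = 220.9 m/s.

v ≈ 221 m/s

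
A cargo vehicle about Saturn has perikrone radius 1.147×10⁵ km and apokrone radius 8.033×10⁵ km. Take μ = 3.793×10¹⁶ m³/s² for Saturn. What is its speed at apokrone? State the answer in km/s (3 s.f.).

Semi-major axis a = (r_p + r_a)/2 = 4.5900×10⁵ km = 4.590×10⁸ m.
Vis-viva: v² = μ(2/r − 1/a) = 3.793×10¹⁶ × (2.490×10⁻⁹ − 2.179×10⁻⁹) = 1.180×10⁷ m²/s².
v = 3435 m/s = 3.435 km/s.

v ≈ 3.44 km/s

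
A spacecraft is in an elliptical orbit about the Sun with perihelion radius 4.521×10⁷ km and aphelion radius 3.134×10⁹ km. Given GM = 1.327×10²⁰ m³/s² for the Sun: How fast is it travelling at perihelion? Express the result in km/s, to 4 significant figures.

v ≈ 76.07 km/s

Semi-major axis a = (r_p + r_a)/2 = 1.5896×10⁹ km = 1.590×10¹² m.
Vis-viva: v² = μ(2/r − 1/a) = 1.327×10²⁰ × (4.424×10⁻¹¹ − 6.291×10⁻¹³) = 5.787×10⁹ m²/s².
v = 76070 m/s = 76.07 km/s.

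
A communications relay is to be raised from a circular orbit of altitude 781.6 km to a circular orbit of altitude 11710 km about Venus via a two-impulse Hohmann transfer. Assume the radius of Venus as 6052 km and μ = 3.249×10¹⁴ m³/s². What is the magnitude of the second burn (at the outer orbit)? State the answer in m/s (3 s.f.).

Δv ≈ 1090 m/s

r₁ = 6052 + 781.6 = 6833.6 km = 6.8336×10⁶ m.
r₂ = 6052 + 11710 = 17762 km = 1.7762×10⁷ m.
Transfer ellipse a_t = (r₁ + r₂)/2 = 1.230×10⁷ m.
At r₁: circular v_c1 = √(μ/r₁) = 6895 m/s; transfer-periapsis v_p = √[μ(2/r₁ − 1/a_t)] = 8287 m/s.
At r₂: circular v_c2 = √(μ/r₂) = 4277 m/s; transfer-apoapsis v_a = √[μ(2/r₂ − 1/a_t)] = 3188 m/s.
Δv₂ = v_c2 − v_a = 1089 m/s.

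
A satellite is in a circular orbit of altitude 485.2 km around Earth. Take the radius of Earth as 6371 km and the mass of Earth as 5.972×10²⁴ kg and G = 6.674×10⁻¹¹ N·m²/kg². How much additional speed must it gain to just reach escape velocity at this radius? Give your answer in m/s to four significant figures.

Δv ≈ 3158 m/s

μ = GM = 6.674×10⁻¹¹ × 5.972×10²⁴ = 3.986×10¹⁴ m³/s².
r = 6371 + 485.2 = 6856.2 km = 6.8562×10⁶ m.
Circular speed v_c = √(μ/r) = 7624 m/s.
Escape speed v_esc = √(2μ/r) = √2 × v_c = 10780 m/s.
Δv = v_esc − v_c = 3158 m/s.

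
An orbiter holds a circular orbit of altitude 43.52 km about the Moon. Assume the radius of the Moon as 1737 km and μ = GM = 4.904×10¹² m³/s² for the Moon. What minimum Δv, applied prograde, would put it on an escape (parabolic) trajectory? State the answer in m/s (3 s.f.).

Δv ≈ 687 m/s

r = 1737 + 43.52 = 1780.5 km = 1.7805×10⁶ m.
Circular speed v_c = √(μ/r) = 1660 m/s.
Escape speed v_esc = √(2μ/r) = √2 × v_c = 2347 m/s.
Δv = v_esc − v_c = 687.4 m/s.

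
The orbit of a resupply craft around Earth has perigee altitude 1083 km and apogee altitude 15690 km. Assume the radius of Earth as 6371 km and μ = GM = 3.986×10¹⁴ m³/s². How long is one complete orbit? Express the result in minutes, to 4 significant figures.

T ≈ 297.4 minutes

r_p = 6371 + 1083 = 7454.0 km = 7.4540×10⁶ m.
r_a = 6371 + 15690 = 22061 km = 2.2061×10⁷ m.
Semi-major axis a = (r_p + r_a)/2 = (7454.0 + 22061)/2 = 14758 km = 1.476×10⁷ m.
By Kepler's third law T = 2π√(a³/μ) = 2π × 2.840×10³ = 1.784×10⁴ s.
= 297.4 minutes.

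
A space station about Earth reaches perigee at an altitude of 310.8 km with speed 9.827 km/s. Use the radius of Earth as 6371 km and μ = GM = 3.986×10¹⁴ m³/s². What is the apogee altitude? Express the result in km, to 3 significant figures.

apogee altitude ≈ 22000 km

r_p = 6371 + 310.8 = 6681.8 km = 6.682×10⁶ m.
Specific energy ε = v²/2 − μ/r = -1.137×10⁷ J/kg, so a = −μ/(2ε) = 1.753×10⁷ m.
The apsides satisfy r_p + r_a = 2a, so the apogee radius is 2a − r_p = 2.838×10⁷ m = 28377 km.
Apogee altitude = 28377 − 6371 = 22006 km.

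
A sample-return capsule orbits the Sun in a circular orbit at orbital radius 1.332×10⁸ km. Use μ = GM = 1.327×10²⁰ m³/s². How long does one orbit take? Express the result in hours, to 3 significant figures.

T ≈ 7370 hours

r = 1.332×10⁸ km = 1.332×10¹¹ m.
Kepler's third law: T = 2π√(r³/μ) = 2π√((1.332×10¹¹)³ / 1.327×10²⁰).
r³/μ = 1.781×10¹³ s², so T = 2π × 4.220×10⁶ = 2.652×10⁷ s.
Converting: 2.652×10⁷ s ÷ 3600 = 7365 hours.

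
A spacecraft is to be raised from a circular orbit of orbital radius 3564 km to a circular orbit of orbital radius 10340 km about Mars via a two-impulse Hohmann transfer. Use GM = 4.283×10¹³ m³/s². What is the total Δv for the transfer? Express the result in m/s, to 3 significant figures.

r₁ = 3564 km = 3.564×10⁶ m.
r₂ = 10340 km = 1.034×10⁷ m.
Transfer ellipse a_t = (r₁ + r₂)/2 = 6.952×10⁶ m.
At r₁: circular v_c1 = √(μ/r₁) = 3467 m/s; transfer-periapsis v_p = √[μ(2/r₁ − 1/a_t)] = 4228 m/s.
Δv₁ = v_p − v_c1 = 761.2 m/s.
At r₂: circular v_c2 = √(μ/r₂) = 2035 m/s; transfer-apoapsis v_a = √[μ(2/r₂ − 1/a_t)] = 1457 m/s.
Δv₂ = v_c2 − v_a = 578.0 m/s.
Total Δv = Δv₁ + Δv₂ = 1339 m/s.

Δv_total ≈ 1340 m/s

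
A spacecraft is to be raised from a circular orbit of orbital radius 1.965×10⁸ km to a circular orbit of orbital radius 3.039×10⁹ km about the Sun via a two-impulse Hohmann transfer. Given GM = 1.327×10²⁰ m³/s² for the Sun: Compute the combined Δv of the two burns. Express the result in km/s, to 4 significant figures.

r₁ = 1.965×10⁸ km = 1.965×10¹¹ m.
r₂ = 3.039×10⁹ km = 3.039×10¹² m.
Transfer ellipse a_t = (r₁ + r₂)/2 = 1.618×10¹² m.
At r₁: circular v_c1 = √(μ/r₁) = 25990 m/s; transfer-perihelion v_p = √[μ(2/r₁ − 1/a_t)] = 35620 m/s.
Δv₁ = v_p − v_c1 = 9631 m/s.
At r₂: circular v_c2 = √(μ/r₂) = 6608 m/s; transfer-aphelion v_a = √[μ(2/r₂ − 1/a_t)] = 2303 m/s.
Δv₂ = v_c2 − v_a = 4305 m/s.
Total Δv = Δv₁ + Δv₂ = 13940 m/s = 13.94 km/s.

Δv_total ≈ 13.94 km/s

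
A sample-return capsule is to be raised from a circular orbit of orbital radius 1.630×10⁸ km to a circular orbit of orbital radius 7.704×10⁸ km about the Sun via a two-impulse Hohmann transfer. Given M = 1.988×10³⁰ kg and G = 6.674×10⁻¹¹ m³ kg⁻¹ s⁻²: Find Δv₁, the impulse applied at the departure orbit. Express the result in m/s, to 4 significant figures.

μ = GM = 6.674×10⁻¹¹ × 1.988×10³⁰ = 1.327×10²⁰ m³/s².
r₁ = 1.630×10⁸ km = 1.630×10¹¹ m.
r₂ = 7.704×10⁸ km = 7.704×10¹¹ m.
Transfer ellipse a_t = (r₁ + r₂)/2 = 4.667×10¹¹ m.
At r₁: circular v_c1 = √(μ/r₁) = 28530 m/s; transfer-perihelion v_p = √[μ(2/r₁ − 1/a_t)] = 36660 m/s.
Δv₁ = v_p − v_c1 = 8126 m/s.

Δv ≈ 8126 m/s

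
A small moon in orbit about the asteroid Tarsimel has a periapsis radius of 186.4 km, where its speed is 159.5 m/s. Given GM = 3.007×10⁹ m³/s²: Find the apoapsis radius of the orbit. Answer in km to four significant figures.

r_p = 1.864×10⁵ m.
Specific energy ε = v²/2 − μ/r = -3.412×10³ J/kg, so a = −μ/(2ε) = 4.407×10⁵ m.
The apsides satisfy r_p + r_a = 2a, so the apoapsis radius is 2a − r_p = 6.949×10⁵ m = 694.94 km.

apoapsis radius ≈ 694.9 km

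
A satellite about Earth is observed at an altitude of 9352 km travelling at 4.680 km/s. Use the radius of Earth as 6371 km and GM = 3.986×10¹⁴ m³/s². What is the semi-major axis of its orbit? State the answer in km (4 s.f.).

r = 6371 + 9352 = 15723 km = 1.572×10⁷ m.
Specific orbital energy ε = v²/2 − μ/r = (4680)²/2 − 3.986×10¹⁴/1.572×10⁷ = -1.440×10⁷ J/kg.
Since ε = −μ/(2a), a = −μ/(2ε) = 1.384×10⁷ m = 13840 km.

a ≈ 13840 km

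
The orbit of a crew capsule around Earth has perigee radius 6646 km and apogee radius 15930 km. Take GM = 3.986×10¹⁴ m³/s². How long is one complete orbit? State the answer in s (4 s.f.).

Semi-major axis a = (r_p + r_a)/2 = (6646.0 + 15930)/2 = 11288 km = 1.129×10⁷ m.
By Kepler's third law T = 2π√(a³/μ) = 2π × 1.900×10³ = 1.194×10⁴ s.

T ≈ 11940 s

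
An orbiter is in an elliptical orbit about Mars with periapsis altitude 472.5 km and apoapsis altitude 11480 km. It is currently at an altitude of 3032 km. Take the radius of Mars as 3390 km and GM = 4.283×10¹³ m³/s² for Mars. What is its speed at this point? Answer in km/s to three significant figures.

v ≈ 2.96 km/s

r_p = 3390 + 472.5 = 3862.5 km = 3.8625×10⁶ m.
r_a = 3390 + 11480 = 14870 km = 1.4870×10⁷ m.
r = 3390 + 3032 = 6422.0 km = 6.422×10⁶ m.
Semi-major axis a = (r_p + r_a)/2 = 9366.2 km = 9.366×10⁶ m.
Vis-viva: v² = μ(2/r − 1/a) = 4.283×10¹³ × (3.114×10⁻⁷ − 1.068×10⁻⁷) = 8.766×10⁶ m²/s².
v = 2961 m/s = 2.961 km/s.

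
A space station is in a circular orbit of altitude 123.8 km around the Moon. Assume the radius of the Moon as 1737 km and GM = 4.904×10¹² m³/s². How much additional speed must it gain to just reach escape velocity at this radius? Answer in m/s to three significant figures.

r = 1737 + 123.8 = 1860.8 km = 1.8608×10⁶ m.
Circular speed v_c = √(μ/r) = 1623 m/s.
Escape speed v_esc = √(2μ/r) = √2 × v_c = 2296 m/s.
Δv = v_esc − v_c = 672.4 m/s.

Δv ≈ 672 m/s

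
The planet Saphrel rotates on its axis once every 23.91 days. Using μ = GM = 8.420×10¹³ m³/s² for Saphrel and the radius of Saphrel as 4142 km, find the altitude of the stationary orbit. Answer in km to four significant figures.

T = 23.91 days = 2.066×10⁶ s.
A synchronous orbit has period T, so by Kepler's third law a = (μT²/4π²)^(1/3).
μT²/4π² = 8.420×10¹³ × (2.066×10⁶)² / 39.48 = 9.102×10²⁴ m³.
a = 2.088×10⁸ m = 2.0879×10⁵ km.
Altitude h = a − R = 2.0879×10⁵ − 4142 = 2.0465×10⁵ km.

h_sync ≈ 2.046×10⁵ km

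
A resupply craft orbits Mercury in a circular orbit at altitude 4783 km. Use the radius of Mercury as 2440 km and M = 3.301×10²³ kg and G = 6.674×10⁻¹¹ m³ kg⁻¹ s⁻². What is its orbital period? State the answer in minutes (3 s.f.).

T ≈ 433 minutes

μ = GM = 6.674×10⁻¹¹ × 3.301×10²³ = 2.203×10¹³ m³/s².
r = 2440 + 4783 = 7223.0 km = 7.2230×10⁶ m.
Kepler's third law: T = 2π√(r³/μ) = 2π√((7.223×10⁶)³ / 2.203×10¹³).
r³/μ = 1.710×10⁷ s², so T = 2π × 4.136×10³ = 2.599×10⁴ s.
Converting: 2.599×10⁴ s ÷ 60.00 = 433.1 minutes.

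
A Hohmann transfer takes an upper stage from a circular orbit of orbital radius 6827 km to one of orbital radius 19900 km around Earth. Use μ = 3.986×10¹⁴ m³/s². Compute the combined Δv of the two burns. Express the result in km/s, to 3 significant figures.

Δv_total ≈ 2.96 km/s

r₁ = 6827 km = 6.827×10⁶ m.
r₂ = 19900 km = 1.990×10⁷ m.
Transfer ellipse a_t = (r₁ + r₂)/2 = 1.336×10⁷ m.
At r₁: circular v_c1 = √(μ/r₁) = 7641 m/s; transfer-perigee v_p = √[μ(2/r₁ − 1/a_t)] = 9324 m/s.
Δv₁ = v_p − v_c1 = 1683 m/s.
At r₂: circular v_c2 = √(μ/r₂) = 4476 m/s; transfer-apogee v_a = √[μ(2/r₂ − 1/a_t)] = 3199 m/s.
Δv₂ = v_c2 − v_a = 1277 m/s.
Total Δv = Δv₁ + Δv₂ = 2960 m/s = 2.960 km/s.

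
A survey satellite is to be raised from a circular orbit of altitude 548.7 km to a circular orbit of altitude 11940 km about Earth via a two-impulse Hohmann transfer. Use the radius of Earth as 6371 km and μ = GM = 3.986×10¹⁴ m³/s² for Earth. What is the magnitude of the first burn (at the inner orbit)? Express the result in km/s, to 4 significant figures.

Δv ≈ 1.554 km/s

r₁ = 6371 + 548.7 = 6919.7 km = 6.9197×10⁶ m.
r₂ = 6371 + 11940 = 18311 km = 1.8311×10⁷ m.
Transfer ellipse a_t = (r₁ + r₂)/2 = 1.262×10⁷ m.
At r₁: circular v_c1 = √(μ/r₁) = 7590 m/s; transfer-perigee v_p = √[μ(2/r₁ − 1/a_t)] = 9144 m/s.
Δv₁ = v_p − v_c1 = 1554 m/s.
= 1.554 km/s.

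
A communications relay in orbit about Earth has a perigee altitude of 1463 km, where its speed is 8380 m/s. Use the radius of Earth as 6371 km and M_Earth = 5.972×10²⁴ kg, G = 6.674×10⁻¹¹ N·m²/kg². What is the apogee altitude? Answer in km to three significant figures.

apogee altitude ≈ 11100 km

μ = GM = 6.674×10⁻¹¹ × 5.972×10²⁴ = 3.986×10¹⁴ m³/s².
r_p = 6371 + 1463 = 7834.0 km = 7.834×10⁶ m.
Specific energy ε = v²/2 − μ/r = -1.576×10⁷ J/kg, so a = −μ/(2ε) = 1.264×10⁷ m.
The apsides satisfy r_p + r_a = 2a, so the apogee radius is 2a − r_p = 1.745×10⁷ m = 17448 km.
Apogee altitude = 17448 − 6371 = 11077 km.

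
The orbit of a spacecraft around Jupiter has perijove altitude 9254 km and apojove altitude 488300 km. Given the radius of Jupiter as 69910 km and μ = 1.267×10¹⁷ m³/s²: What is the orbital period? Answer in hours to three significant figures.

r_p = 69910 + 9254 = 79164 km = 7.9164×10⁷ m.
r_a = 69910 + 488300 = 558210 km = 5.5821×10⁸ m.
Semi-major axis a = (r_p + r_a)/2 = (79164 + 5.5821×10⁵)/2 = 3.1869×10⁵ km = 3.187×10⁸ m.
By Kepler's third law T = 2π√(a³/μ) = 2π × 1.598×10⁴ = 1.004×10⁵ s.
= 27.90 hours.

T ≈ 27.9 hours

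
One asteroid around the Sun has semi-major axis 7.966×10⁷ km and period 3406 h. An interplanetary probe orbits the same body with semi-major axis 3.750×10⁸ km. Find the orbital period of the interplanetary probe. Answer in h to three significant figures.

Kepler's third law: T² ∝ a³, so T₂ = T₁ (a₂/a₁)^(3/2).
a₂/a₁ = 4.708, (a₂/a₁)^(3/2) = 10.21.
T₂ = 3406 × 10.21 = 34790 h.

T₂ ≈ 34800 h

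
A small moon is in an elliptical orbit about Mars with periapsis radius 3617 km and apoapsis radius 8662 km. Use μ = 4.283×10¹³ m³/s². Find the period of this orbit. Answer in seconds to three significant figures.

T ≈ 14600 seconds

Semi-major axis a = (r_p + r_a)/2 = (3617.0 + 8662.0)/2 = 6139.5 km = 6.140×10⁶ m.
By Kepler's third law T = 2π√(a³/μ) = 2π × 2.324×10³ = 1.461×10⁴ s.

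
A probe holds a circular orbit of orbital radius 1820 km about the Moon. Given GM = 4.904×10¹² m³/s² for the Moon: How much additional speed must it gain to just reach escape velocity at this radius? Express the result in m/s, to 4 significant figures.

Δv ≈ 679.9 m/s

r = 1820 km = 1.820×10⁶ m.
Circular speed v_c = √(μ/r) = 1641 m/s.
Escape speed v_esc = √(2μ/r) = √2 × v_c = 2321 m/s.
Δv = v_esc − v_c = 679.9 m/s.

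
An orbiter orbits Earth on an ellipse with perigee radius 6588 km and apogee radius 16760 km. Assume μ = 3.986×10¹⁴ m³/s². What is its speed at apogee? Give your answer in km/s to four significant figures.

v ≈ 3.664 km/s

Semi-major axis a = (r_p + r_a)/2 = 11674 km = 1.167×10⁷ m.
Vis-viva: v² = μ(2/r − 1/a) = 3.986×10¹⁴ × (1.193×10⁻⁷ − 8.566×10⁻⁸) = 1.342×10⁷ m²/s².
v = 3664 m/s = 3.664 km/s.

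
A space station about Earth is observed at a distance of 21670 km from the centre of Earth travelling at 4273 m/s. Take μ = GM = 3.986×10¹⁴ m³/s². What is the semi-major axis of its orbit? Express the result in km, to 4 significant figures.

a ≈ 21510 km

r = 2.167×10⁷ m.
Vis-viva rearranged: 1/a = 2/r − v²/μ = 9.229×10⁻⁸ − 4.581×10⁻⁸ = 4.649×10⁻⁸ m⁻¹.
a = 2.151×10⁷ m = 21511 km.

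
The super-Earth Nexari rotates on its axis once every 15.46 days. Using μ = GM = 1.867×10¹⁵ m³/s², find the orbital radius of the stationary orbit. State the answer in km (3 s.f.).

T = 15.46 days = 1.336×10⁶ s.
A synchronous orbit has period T, so by Kepler's third law a = (μT²/4π²)^(1/3).
μT²/4π² = 1.867×10¹⁵ × (1.336×10⁶)² / 39.48 = 8.438×10²⁵ m³.
a = 4.386×10⁸ m = 4.3861×10⁵ km.

r_sync ≈ 4.39×10⁵ km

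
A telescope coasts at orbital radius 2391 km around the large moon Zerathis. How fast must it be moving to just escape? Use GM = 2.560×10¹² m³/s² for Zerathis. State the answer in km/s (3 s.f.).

r = 2391 km = 2.391×10⁶ m.
Escape speed v_esc = √(2μ/r) = √(2 × 2.560×10¹² / 2.391×10⁶) = √(2.141×10⁶) = 1463 m/s.
= 1.463 km/s.

v_esc ≈ 1.46 km/s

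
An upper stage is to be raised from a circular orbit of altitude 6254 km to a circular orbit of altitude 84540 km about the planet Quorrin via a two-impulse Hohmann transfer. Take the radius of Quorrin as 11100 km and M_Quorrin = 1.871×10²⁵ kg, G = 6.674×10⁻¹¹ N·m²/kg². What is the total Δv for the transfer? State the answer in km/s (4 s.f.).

Δv_total ≈ 4.165 km/s

μ = GM = 6.674×10⁻¹¹ × 1.871×10²⁵ = 1.249×10¹⁵ m³/s².
r₁ = 11100 + 6254 = 17354 km = 1.7354×10⁷ m.
r₂ = 11100 + 84540 = 95640 km = 9.5640×10⁷ m.
Transfer ellipse a_t = (r₁ + r₂)/2 = 5.650×10⁷ m.
At r₁: circular v_c1 = √(μ/r₁) = 8483 m/s; transfer-periapsis v_p = √[μ(2/r₁ − 1/a_t)] = 11040 m/s.
Δv₁ = v_p − v_c1 = 2554 m/s.
At r₂: circular v_c2 = √(μ/r₂) = 3613 m/s; transfer-apoapsis v_a = √[μ(2/r₂ − 1/a_t)] = 2003 m/s.
Δv₂ = v_c2 − v_a = 1611 m/s.
Total Δv = Δv₁ + Δv₂ = 4165 m/s = 4.165 km/s.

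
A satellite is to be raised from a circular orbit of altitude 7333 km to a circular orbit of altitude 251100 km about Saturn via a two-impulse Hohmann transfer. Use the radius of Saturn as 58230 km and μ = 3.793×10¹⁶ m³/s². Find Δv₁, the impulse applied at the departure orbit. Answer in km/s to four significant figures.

Δv ≈ 6.846 km/s

r₁ = 58230 + 7333 = 65563 km = 6.5563×10⁷ m.
r₂ = 58230 + 251100 = 309330 km = 3.0933×10⁸ m.
Transfer ellipse a_t = (r₁ + r₂)/2 = 1.874×10⁸ m.
At r₁: circular v_c1 = √(μ/r₁) = 24050 m/s; transfer-perikrone v_p = √[μ(2/r₁ − 1/a_t)] = 30900 m/s.
Δv₁ = v_p − v_c1 = 6846 m/s.
= 6.846 km/s.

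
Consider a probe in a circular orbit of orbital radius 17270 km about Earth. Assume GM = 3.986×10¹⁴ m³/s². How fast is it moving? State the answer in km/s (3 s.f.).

v ≈ 4.80 km/s

r = 17270 km = 1.727×10⁷ m.
For a circular orbit v = √(μ/r) = √(3.986×10¹⁴ / 1.727×10⁷) = √(2.308×10⁷) = 4804 m/s.
That is 4.804 km/s.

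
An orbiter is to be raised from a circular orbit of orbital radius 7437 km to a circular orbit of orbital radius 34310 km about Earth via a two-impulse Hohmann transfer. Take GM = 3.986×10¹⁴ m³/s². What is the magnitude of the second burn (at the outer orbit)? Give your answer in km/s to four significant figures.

Δv ≈ 1.374 km/s

r₁ = 7437 km = 7.437×10⁶ m.
r₂ = 34310 km = 3.431×10⁷ m.
Transfer ellipse a_t = (r₁ + r₂)/2 = 2.087×10⁷ m.
At r₁: circular v_c1 = √(μ/r₁) = 7321 m/s; transfer-perigee v_p = √[μ(2/r₁ − 1/a_t)] = 9386 m/s.
At r₂: circular v_c2 = √(μ/r₂) = 3408 m/s; transfer-apogee v_a = √[μ(2/r₂ − 1/a_t)] = 2035 m/s.
Δv₂ = v_c2 − v_a = 1374 m/s.
= 1.374 km/s.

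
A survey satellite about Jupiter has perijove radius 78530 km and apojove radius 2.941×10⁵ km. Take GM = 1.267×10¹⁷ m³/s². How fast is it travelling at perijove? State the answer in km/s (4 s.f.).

Semi-major axis a = (r_p + r_a)/2 = 1.8632×10⁵ km = 1.863×10⁸ m.
Vis-viva: v² = μ(2/r − 1/a) = 1.267×10¹⁷ × (2.547×10⁻⁸ − 5.367×10⁻⁹) = 2.547×10⁹ m²/s².
v = 50470 m/s = 50.47 km/s.

v ≈ 50.47 km/s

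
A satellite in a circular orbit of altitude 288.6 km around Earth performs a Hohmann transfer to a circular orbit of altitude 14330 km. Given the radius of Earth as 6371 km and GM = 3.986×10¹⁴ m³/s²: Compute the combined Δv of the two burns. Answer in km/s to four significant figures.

Δv_total ≈ 3.107 km/s

r₁ = 6371 + 288.6 = 6659.6 km = 6.6596×10⁶ m.
r₂ = 6371 + 14330 = 20701 km = 2.0701×10⁷ m.
Transfer ellipse a_t = (r₁ + r₂)/2 = 1.368×10⁷ m.
At r₁: circular v_c1 = √(μ/r₁) = 7737 m/s; transfer-perigee v_p = √[μ(2/r₁ − 1/a_t)] = 9517 m/s.
Δv₁ = v_p − v_c1 = 1780 m/s.
At r₂: circular v_c2 = √(μ/r₂) = 4388 m/s; transfer-apogee v_a = √[μ(2/r₂ − 1/a_t)] = 3062 m/s.
Δv₂ = v_c2 − v_a = 1326 m/s.
Total Δv = Δv₁ + Δv₂ = 3107 m/s = 3.107 km/s.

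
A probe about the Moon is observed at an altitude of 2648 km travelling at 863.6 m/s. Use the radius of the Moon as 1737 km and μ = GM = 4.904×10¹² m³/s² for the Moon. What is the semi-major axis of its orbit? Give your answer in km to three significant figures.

a ≈ 3290 km

r = 1737 + 2648 = 4385.0 km = 4.385×10⁶ m.
Vis-viva rearranged: 1/a = 2/r − v²/μ = 4.561×10⁻⁷ − 1.521×10⁻⁷ = 3.040×10⁻⁷ m⁻¹.
a = 3.289×10⁶ m = 3289.3 km.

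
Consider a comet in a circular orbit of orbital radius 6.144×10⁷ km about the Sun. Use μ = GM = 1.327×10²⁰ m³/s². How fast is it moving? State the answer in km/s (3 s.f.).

r = 6.144×10⁷ km = 6.144×10¹⁰ m.
For a circular orbit v = √(μ/r) = √(1.327×10²⁰ / 6.144×10¹⁰) = √(2.160×10⁹) = 46470 m/s.
That is 46.47 km/s.

v ≈ 46.5 km/s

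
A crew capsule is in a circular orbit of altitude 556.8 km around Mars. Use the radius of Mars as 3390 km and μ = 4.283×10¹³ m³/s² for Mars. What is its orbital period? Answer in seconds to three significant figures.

T ≈ 7530 seconds

r = 3390 + 556.8 = 3946.8 km = 3.9468×10⁶ m.
Kepler's third law: T = 2π√(r³/μ) = 2π√((3.947×10⁶)³ / 4.283×10¹³).
r³/μ = 1.435×10⁶ s², so T = 2π × 1.198×10³ = 7.528×10³ s.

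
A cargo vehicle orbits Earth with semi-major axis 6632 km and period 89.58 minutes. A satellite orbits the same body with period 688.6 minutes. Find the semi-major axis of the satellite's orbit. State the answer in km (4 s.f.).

Kepler's third law: a³ ∝ T², so a₂ = a₁ (T₂/T₁)^(2/3).
T₂/T₁ = 7.687, (T₂/T₁)^(2/3) = 3.895.
a₂ = 6632 × 3.895 = 25830 km.

a₂ ≈ 25830 km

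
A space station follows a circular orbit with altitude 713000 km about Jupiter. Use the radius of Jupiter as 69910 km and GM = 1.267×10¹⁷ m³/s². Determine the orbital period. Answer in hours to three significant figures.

T ≈ 107 hours

r = 69910 + 713000 = 782910 km = 7.8291×10⁸ m.
Kepler's third law: T = 2π√(r³/μ) = 2π√((7.829×10⁸)³ / 1.267×10¹⁷).
r³/μ = 3.788×10⁹ s², so T = 2π × 6.154×10⁴ = 3.867×10⁵ s.
Converting: 3.867×10⁵ s ÷ 3600 = 107.4 hours.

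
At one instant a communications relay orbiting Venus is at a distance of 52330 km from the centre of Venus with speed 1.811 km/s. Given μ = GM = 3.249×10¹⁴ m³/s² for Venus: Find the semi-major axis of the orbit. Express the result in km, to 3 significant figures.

a ≈ 35600 km

r = 5.233×10⁷ m.
Specific orbital energy ε = v²/2 − μ/r = (1811)²/2 − 3.249×10¹⁴/5.233×10⁷ = -4.569×10⁶ J/kg.
Since ε = −μ/(2a), a = −μ/(2ε) = 3.556×10⁷ m = 35556 km.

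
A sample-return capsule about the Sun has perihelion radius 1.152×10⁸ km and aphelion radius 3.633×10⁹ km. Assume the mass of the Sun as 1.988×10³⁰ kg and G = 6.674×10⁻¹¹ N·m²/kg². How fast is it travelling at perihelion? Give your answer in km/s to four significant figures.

v ≈ 47.25 km/s

μ = GM = 6.674×10⁻¹¹ × 1.988×10³⁰ = 1.327×10²⁰ m³/s².
Semi-major axis a = (r_p + r_a)/2 = 1.8741×10⁹ km = 1.874×10¹² m.
Vis-viva: v² = μ(2/r − 1/a) = 1.327×10²⁰ × (1.736×10⁻¹¹ − 5.336×10⁻¹³) = 2.233×10⁹ m²/s².
v = 47250 m/s = 47.25 km/s.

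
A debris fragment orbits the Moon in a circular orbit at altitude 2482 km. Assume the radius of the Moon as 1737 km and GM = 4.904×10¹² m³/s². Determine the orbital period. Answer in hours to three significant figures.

T ≈ 6.83 hours

r = 1737 + 2482 = 4219.0 km = 4.2190×10⁶ m.
Kepler's third law: T = 2π√(r³/μ) = 2π√((4.219×10⁶)³ / 4.904×10¹²).
r³/μ = 1.531×10⁷ s², so T = 2π × 3.913×10³ = 2.459×10⁴ s.
Converting: 2.459×10⁴ s ÷ 3600 = 6.830 hours.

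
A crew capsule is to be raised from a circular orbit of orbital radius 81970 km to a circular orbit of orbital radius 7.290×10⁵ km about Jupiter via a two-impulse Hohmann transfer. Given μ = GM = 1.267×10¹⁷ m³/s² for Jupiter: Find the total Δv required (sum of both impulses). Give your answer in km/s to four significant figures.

Δv_total ≈ 20.66 km/s

r₁ = 81970 km = 8.197×10⁷ m.
r₂ = 7.290×10⁵ km = 7.290×10⁸ m.
Transfer ellipse a_t = (r₁ + r₂)/2 = 4.055×10⁸ m.
At r₁: circular v_c1 = √(μ/r₁) = 39320 m/s; transfer-perijove v_p = √[μ(2/r₁ − 1/a_t)] = 52720 m/s.
Δv₁ = v_p − v_c1 = 13400 m/s.
At r₂: circular v_c2 = √(μ/r₂) = 13180 m/s; transfer-apojove v_a = √[μ(2/r₂ − 1/a_t)] = 5927 m/s.
Δv₂ = v_c2 − v_a = 7256 m/s.
Total Δv = Δv₁ + Δv₂ = 20660 m/s = 20.66 km/s.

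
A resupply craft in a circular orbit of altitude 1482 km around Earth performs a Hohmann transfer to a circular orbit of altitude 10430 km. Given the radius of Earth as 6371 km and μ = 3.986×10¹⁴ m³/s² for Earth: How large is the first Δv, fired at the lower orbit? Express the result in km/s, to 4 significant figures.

Δv ≈ 1.193 km/s

r₁ = 6371 + 1482 = 7853.0 km = 7.8530×10⁶ m.
r₂ = 6371 + 10430 = 16801 km = 1.6801×10⁷ m.
Transfer ellipse a_t = (r₁ + r₂)/2 = 1.233×10⁷ m.
At r₁: circular v_c1 = √(μ/r₁) = 7124 m/s; transfer-perigee v_p = √[μ(2/r₁ − 1/a_t)] = 8317 m/s.
Δv₁ = v_p − v_c1 = 1193 m/s.
= 1.193 km/s.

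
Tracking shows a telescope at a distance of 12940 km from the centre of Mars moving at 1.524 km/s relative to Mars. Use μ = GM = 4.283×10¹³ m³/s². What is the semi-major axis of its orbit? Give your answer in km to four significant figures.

r = 1.294×10⁷ m.
Specific orbital energy ε = v²/2 − μ/r = (1524)²/2 − 4.283×10¹³/1.294×10⁷ = -2.149×10⁶ J/kg.
Since ε = −μ/(2a), a = −μ/(2ε) = 9.967×10⁶ m = 9966.9 km.

a ≈ 9967 km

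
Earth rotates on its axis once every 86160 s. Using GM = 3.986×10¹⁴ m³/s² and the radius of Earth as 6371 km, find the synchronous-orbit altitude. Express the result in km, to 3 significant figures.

A synchronous orbit has period T, so by Kepler's third law a = (μT²/4π²)^(1/3).
μT²/4π² = 3.986×10¹⁴ × (8.616×10⁴)² / 39.48 = 7.495×10²² m³.
a = 4.216×10⁷ m = 42163 km.
Altitude h = a − R = 42163 − 6371 = 35792 km.

h_sync ≈ 35800 km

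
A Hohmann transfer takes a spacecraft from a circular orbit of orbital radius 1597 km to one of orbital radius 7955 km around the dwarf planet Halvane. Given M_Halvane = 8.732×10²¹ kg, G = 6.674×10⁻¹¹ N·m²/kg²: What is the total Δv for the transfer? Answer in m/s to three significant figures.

μ = GM = 6.674×10⁻¹¹ × 8.732×10²¹ = 5.828×10¹¹ m³/s².
r₁ = 1597 km = 1.597×10⁶ m.
r₂ = 7955 km = 7.955×10⁶ m.
Transfer ellipse a_t = (r₁ + r₂)/2 = 4.776×10⁶ m.
At r₁: circular v_c1 = √(μ/r₁) = 604.1 m/s; transfer-periapsis v_p = √[μ(2/r₁ − 1/a_t)] = 779.6 m/s.
Δv₁ = v_p − v_c1 = 175.5 m/s.
At r₂: circular v_c2 = √(μ/r₂) = 270.7 m/s; transfer-apoapsis v_a = √[μ(2/r₂ − 1/a_t)] = 156.5 m/s.
Δv₂ = v_c2 − v_a = 114.2 m/s.
Total Δv = Δv₁ + Δv₂ = 289.7 m/s.

Δv_total ≈ 290 m/s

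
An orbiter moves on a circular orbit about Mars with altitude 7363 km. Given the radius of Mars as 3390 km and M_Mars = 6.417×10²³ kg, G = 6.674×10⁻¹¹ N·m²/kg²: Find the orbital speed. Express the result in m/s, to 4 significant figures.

μ = GM = 6.674×10⁻¹¹ × 6.417×10²³ = 4.283×10¹³ m³/s².
r = 3390 + 7363 = 10753 km = 1.0753×10⁷ m.
For a circular orbit v = √(μ/r) = √(4.283×10¹³ / 1.075×10⁷) = √(3.983×10⁶) = 1996 m/s.

v ≈ 1996 m/s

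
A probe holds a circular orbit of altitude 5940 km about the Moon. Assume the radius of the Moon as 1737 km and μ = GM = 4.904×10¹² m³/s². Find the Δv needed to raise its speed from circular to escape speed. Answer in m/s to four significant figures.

Δv ≈ 331.1 m/s

r = 1737 + 5940 = 7677.0 km = 7.6770×10⁶ m.
Circular speed v_c = √(μ/r) = 799.2 m/s.
Escape speed v_esc = √(2μ/r) = √2 × v_c = 1130 m/s.
Δv = v_esc − v_c = 331.1 m/s.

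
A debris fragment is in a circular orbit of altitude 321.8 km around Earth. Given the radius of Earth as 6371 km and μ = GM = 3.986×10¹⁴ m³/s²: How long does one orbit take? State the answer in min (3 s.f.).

r = 6371 + 321.8 = 6692.8 km = 6.6928×10⁶ m.
Kepler's third law: T = 2π√(r³/μ) = 2π√((6.693×10⁶)³ / 3.986×10¹⁴).
r³/μ = 7.521×10⁵ s², so T = 2π × 8.672×10² = 5.449×10³ s.
Converting: 5.449×10³ s ÷ 60.00 = 90.82 min.

T ≈ 90.8 min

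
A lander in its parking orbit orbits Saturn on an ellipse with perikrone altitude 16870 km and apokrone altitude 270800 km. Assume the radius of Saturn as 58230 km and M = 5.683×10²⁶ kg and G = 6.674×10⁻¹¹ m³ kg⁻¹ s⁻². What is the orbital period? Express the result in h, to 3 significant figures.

μ = GM = 6.674×10⁻¹¹ × 5.683×10²⁶ = 3.793×10¹⁶ m³/s².
r_p = 58230 + 16870 = 75100 km = 7.5100×10⁷ m.
r_a = 58230 + 270800 = 329030 km = 3.2903×10⁸ m.
Semi-major axis a = (r_p + r_a)/2 = (75100 + 3.2903×10⁵)/2 = 2.0206×10⁵ km = 2.021×10⁸ m.
By Kepler's third law T = 2π√(a³/μ) = 2π × 1.475×10⁴ = 9.267×10⁴ s.
= 25.74 h.

T ≈ 25.7 h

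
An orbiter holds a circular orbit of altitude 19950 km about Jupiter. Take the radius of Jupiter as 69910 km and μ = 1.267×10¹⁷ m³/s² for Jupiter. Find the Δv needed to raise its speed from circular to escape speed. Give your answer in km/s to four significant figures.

Δv ≈ 15.55 km/s

r = 69910 + 19950 = 89860 km = 8.9860×10⁷ m.
Circular speed v_c = √(μ/r) = 37550 m/s.
Escape speed v_esc = √(2μ/r) = √2 × v_c = 53100 m/s.
Δv = v_esc − v_c = 15550 m/s = 15.55 km/s.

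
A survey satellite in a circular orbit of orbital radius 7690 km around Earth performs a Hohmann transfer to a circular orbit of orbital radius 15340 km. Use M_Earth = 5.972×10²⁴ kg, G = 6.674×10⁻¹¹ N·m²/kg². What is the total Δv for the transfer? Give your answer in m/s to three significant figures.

μ = GM = 6.674×10⁻¹¹ × 5.972×10²⁴ = 3.986×10¹⁴ m³/s².
r₁ = 7690 km = 7.690×10⁶ m.
r₂ = 15340 km = 1.534×10⁷ m.
Transfer ellipse a_t = (r₁ + r₂)/2 = 1.152×10⁷ m.
At r₁: circular v_c1 = √(μ/r₁) = 7199 m/s; transfer-perigee v_p = √[μ(2/r₁ − 1/a_t)] = 8309 m/s.
Δv₁ = v_p − v_c1 = 1110 m/s.
At r₂: circular v_c2 = √(μ/r₂) = 5097 m/s; transfer-apogee v_a = √[μ(2/r₂ − 1/a_t)] = 4166 m/s.
Δv₂ = v_c2 − v_a = 931.8 m/s.
Total Δv = Δv₁ + Δv₂ = 2042 m/s.

Δv_total ≈ 2040 m/s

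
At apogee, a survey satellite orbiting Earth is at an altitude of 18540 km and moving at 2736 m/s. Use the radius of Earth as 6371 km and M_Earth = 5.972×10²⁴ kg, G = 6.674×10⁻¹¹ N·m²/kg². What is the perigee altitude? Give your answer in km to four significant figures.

μ = GM = 6.674×10⁻¹¹ × 5.972×10²⁴ = 3.986×10¹⁴ m³/s².
r_a = 6371 + 18540 = 24911 km = 2.491×10⁷ m.
Specific energy ε = v²/2 − μ/r = -1.226×10⁷ J/kg, so a = −μ/(2ε) = 1.626×10⁷ m.
The apsides satisfy r_p + r_a = 2a, so the perigee radius is 2a − r_a = 7.607×10⁶ m = 7606.9 km.
Perigee altitude = 7606.9 − 6371 = 1235.9 km.

perigee altitude ≈ 1236 km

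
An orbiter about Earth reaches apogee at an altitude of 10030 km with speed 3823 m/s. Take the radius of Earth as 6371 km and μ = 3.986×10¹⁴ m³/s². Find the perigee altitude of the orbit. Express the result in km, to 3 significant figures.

r_a = 6371 + 10030 = 16401 km = 1.640×10⁷ m.
Specific energy ε = v²/2 − μ/r = -1.700×10⁷ J/kg, so a = −μ/(2ε) = 1.173×10⁷ m.
The apsides satisfy r_p + r_a = 2a, so the perigee radius is 2a − r_a = 7.052×10⁶ m = 7051.9 km.
Perigee altitude = 7051.9 − 6371 = 680.95 km.

perigee altitude ≈ 681 km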